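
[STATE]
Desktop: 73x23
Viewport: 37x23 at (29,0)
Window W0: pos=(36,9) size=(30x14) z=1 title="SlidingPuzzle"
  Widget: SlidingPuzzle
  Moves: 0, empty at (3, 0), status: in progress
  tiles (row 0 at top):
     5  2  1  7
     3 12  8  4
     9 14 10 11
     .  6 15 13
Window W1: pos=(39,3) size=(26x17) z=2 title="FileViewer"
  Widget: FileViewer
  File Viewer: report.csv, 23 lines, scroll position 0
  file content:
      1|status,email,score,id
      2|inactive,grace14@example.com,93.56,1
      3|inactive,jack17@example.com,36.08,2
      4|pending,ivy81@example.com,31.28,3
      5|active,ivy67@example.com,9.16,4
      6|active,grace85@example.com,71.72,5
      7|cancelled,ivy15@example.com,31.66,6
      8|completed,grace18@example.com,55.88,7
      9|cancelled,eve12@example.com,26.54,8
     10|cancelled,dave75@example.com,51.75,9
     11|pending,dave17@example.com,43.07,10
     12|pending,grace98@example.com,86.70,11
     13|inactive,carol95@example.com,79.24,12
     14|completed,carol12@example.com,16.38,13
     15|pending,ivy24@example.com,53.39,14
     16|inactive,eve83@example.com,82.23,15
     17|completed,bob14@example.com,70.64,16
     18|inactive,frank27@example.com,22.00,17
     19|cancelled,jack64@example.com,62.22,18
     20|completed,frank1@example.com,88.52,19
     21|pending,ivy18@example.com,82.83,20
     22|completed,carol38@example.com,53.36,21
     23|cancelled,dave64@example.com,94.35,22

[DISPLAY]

                                     
                                     
                                     
          ┏━━━━━━━━━━━━━━━━━━━━━━━━┓ 
          ┃ FileViewer             ┃ 
          ┠────────────────────────┨ 
          ┃status,email,score,id  ▲┃ 
          ┃inactive,grace14@exampl█┃ 
          ┃inactive,jack17@example░┃ 
       ┏━━┃pending,ivy81@example.c░┃┓
       ┃ S┃active,ivy67@example.co░┃┃
       ┠──┃active,grace85@example.░┃┨
       ┃┌─┃cancelled,ivy15@example░┃┃
       ┃│ ┃completed,grace18@examp░┃┃
       ┃├─┃cancelled,eve12@example░┃┃
       ┃│ ┃cancelled,dave75@exampl░┃┃
       ┃├─┃pending,dave17@example.░┃┃
       ┃│ ┃pending,grace98@example░┃┃
       ┃├─┃inactive,carol95@exampl▼┃┃
       ┃│ ┗━━━━━━━━━━━━━━━━━━━━━━━━┛┃
       ┃└────┴────┴────┴────┘       ┃
       ┃Moves: 0                    ┃
       ┗━━━━━━━━━━━━━━━━━━━━━━━━━━━━┛


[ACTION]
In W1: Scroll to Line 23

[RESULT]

                                     
                                     
                                     
          ┏━━━━━━━━━━━━━━━━━━━━━━━━┓ 
          ┃ FileViewer             ┃ 
          ┠────────────────────────┨ 
          ┃pending,dave17@example.▲┃ 
          ┃pending,grace98@example░┃ 
          ┃inactive,carol95@exampl░┃ 
       ┏━━┃completed,carol12@examp░┃┓
       ┃ S┃pending,ivy24@example.c░┃┃
       ┠──┃inactive,eve83@example.░┃┨
       ┃┌─┃completed,bob14@example░┃┃
       ┃│ ┃inactive,frank27@exampl░┃┃
       ┃├─┃cancelled,jack64@exampl░┃┃
       ┃│ ┃completed,frank1@exampl░┃┃
       ┃├─┃pending,ivy18@example.c░┃┃
       ┃│ ┃completed,carol38@examp█┃┃
       ┃├─┃cancelled,dave64@exampl▼┃┃
       ┃│ ┗━━━━━━━━━━━━━━━━━━━━━━━━┛┃
       ┃└────┴────┴────┴────┘       ┃
       ┃Moves: 0                    ┃
       ┗━━━━━━━━━━━━━━━━━━━━━━━━━━━━┛


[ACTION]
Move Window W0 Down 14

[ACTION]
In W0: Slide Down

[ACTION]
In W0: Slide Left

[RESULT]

                                     
                                     
                                     
          ┏━━━━━━━━━━━━━━━━━━━━━━━━┓ 
          ┃ FileViewer             ┃ 
          ┠────────────────────────┨ 
          ┃pending,dave17@example.▲┃ 
          ┃pending,grace98@example░┃ 
          ┃inactive,carol95@exampl░┃ 
       ┏━━┃completed,carol12@examp░┃┓
       ┃ S┃pending,ivy24@example.c░┃┃
       ┠──┃inactive,eve83@example.░┃┨
       ┃┌─┃completed,bob14@example░┃┃
       ┃│ ┃inactive,frank27@exampl░┃┃
       ┃├─┃cancelled,jack64@exampl░┃┃
       ┃│ ┃completed,frank1@exampl░┃┃
       ┃├─┃pending,ivy18@example.c░┃┃
       ┃│ ┃completed,carol38@examp█┃┃
       ┃├─┃cancelled,dave64@exampl▼┃┃
       ┃│ ┗━━━━━━━━━━━━━━━━━━━━━━━━┛┃
       ┃└────┴────┴────┴────┘       ┃
       ┃Moves: 2                    ┃
       ┗━━━━━━━━━━━━━━━━━━━━━━━━━━━━┛


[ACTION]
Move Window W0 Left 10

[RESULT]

                                     
                                     
                                     
          ┏━━━━━━━━━━━━━━━━━━━━━━━━┓ 
          ┃ FileViewer             ┃ 
          ┠────────────────────────┨ 
          ┃pending,dave17@example.▲┃ 
          ┃pending,grace98@example░┃ 
          ┃inactive,carol95@exampl░┃ 
━━━━━━━━━━┃completed,carol12@examp░┃ 
lidingPuzz┃pending,ivy24@example.c░┃ 
──────────┃inactive,eve83@example.░┃ 
───┬────┬─┃completed,bob14@example░┃ 
 5 │  2 │ ┃inactive,frank27@exampl░┃ 
───┼────┼─┃cancelled,jack64@exampl░┃ 
 3 │ 12 │ ┃completed,frank1@exampl░┃ 
───┼────┼─┃pending,ivy18@example.c░┃ 
14 │    │ ┃completed,carol38@examp█┃ 
───┼────┼─┃cancelled,dave64@exampl▼┃ 
 9 │  6 │ ┗━━━━━━━━━━━━━━━━━━━━━━━━┛ 
───┴────┴────┴────┘       ┃          
ves: 2                    ┃          
━━━━━━━━━━━━━━━━━━━━━━━━━━┛          


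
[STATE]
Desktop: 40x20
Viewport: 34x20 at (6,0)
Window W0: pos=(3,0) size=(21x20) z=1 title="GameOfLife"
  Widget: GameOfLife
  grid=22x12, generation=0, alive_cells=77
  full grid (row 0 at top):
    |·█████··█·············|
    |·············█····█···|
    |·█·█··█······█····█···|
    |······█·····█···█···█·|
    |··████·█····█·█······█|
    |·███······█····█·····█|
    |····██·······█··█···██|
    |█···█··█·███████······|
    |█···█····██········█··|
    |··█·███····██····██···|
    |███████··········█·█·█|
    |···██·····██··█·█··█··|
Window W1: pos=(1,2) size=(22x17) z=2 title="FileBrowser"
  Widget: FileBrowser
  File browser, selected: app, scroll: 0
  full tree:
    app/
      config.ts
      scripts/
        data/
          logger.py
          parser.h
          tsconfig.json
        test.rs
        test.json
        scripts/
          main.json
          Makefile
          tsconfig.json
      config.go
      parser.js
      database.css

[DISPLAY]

━━━━━━━━━━━━━━━━━┓                
ameOfLife        ┃                
━━━━━━━━━━━━━━━━┓┨                
eBrowser        ┃┃                
────────────────┨┃                
] app/          ┃┃                
config.ts       ┃┃                
[+] scripts/    ┃┃                
config.go       ┃┃                
parser.js       ┃┃                
database.css    ┃┃                
                ┃┃                
                ┃┃                
                ┃┃                
                ┃┃                
                ┃┃                
                ┃┃                
                ┃┃                
━━━━━━━━━━━━━━━━┛┃                
━━━━━━━━━━━━━━━━━┛                


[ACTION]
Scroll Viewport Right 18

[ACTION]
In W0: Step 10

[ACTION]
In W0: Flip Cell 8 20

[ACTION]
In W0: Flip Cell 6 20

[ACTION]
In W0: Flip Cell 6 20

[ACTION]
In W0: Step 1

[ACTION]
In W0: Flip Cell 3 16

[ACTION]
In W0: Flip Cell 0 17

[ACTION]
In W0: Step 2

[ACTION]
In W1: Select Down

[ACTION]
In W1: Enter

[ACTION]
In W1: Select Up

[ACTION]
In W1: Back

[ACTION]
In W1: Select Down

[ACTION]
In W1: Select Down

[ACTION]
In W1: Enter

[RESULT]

━━━━━━━━━━━━━━━━━┓                
ameOfLife        ┃                
━━━━━━━━━━━━━━━━┓┨                
eBrowser        ┃┃                
────────────────┨┃                
] app/          ┃┃                
config.ts       ┃┃                
[-] scripts/    ┃┃                
  [+] data/     ┃┃                
  test.rs       ┃┃                
  test.json     ┃┃                
  [+] scripts/  ┃┃                
config.go       ┃┃                
parser.js       ┃┃                
database.css    ┃┃                
                ┃┃                
                ┃┃                
                ┃┃                
━━━━━━━━━━━━━━━━┛┃                
━━━━━━━━━━━━━━━━━┛                


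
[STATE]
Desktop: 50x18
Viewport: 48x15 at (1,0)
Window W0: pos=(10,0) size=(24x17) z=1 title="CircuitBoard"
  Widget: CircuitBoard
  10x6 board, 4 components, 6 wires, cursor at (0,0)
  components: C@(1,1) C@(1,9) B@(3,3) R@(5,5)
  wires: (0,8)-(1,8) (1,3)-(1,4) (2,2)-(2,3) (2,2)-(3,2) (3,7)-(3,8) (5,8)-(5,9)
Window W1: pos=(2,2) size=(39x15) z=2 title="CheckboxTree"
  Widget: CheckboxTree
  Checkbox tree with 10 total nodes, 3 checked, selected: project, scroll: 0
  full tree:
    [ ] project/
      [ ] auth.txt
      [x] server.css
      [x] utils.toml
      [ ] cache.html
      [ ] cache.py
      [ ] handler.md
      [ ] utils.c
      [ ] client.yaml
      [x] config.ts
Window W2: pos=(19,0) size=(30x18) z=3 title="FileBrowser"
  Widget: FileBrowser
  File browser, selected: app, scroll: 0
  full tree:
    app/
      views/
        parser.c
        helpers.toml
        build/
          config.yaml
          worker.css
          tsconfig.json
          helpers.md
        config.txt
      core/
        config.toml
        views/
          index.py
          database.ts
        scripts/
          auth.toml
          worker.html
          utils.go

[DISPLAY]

         ┏━━━━━━━━┏━━━━━━━━━━━━━━━━━━━━━━━━━━━━┓
         ┃ Circuit┃ FileBrowser                ┃
 ┏━━━━━━━━━━━━━━━━┠────────────────────────────┨
 ┃ CheckboxTree   ┃> [-] app/                  ┃
 ┠────────────────┃    [+] views/              ┃
 ┃>[-] project/   ┃    [+] core/               ┃
 ┃   [ ] auth.txt ┃                            ┃
 ┃   [x] server.cs┃                            ┃
 ┃   [x] utils.tom┃                            ┃
 ┃   [ ] cache.htm┃                            ┃
 ┃   [ ] cache.py ┃                            ┃
 ┃   [ ] handler.m┃                            ┃
 ┃   [ ] utils.c  ┃                            ┃
 ┃   [ ] client.ya┃                            ┃
 ┃   [x] config.ts┃                            ┃


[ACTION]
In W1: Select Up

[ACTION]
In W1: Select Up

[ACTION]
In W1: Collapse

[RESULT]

         ┏━━━━━━━━┏━━━━━━━━━━━━━━━━━━━━━━━━━━━━┓
         ┃ Circuit┃ FileBrowser                ┃
 ┏━━━━━━━━━━━━━━━━┠────────────────────────────┨
 ┃ CheckboxTree   ┃> [-] app/                  ┃
 ┠────────────────┃    [+] views/              ┃
 ┃>[-] project/   ┃    [+] core/               ┃
 ┃                ┃                            ┃
 ┃                ┃                            ┃
 ┃                ┃                            ┃
 ┃                ┃                            ┃
 ┃                ┃                            ┃
 ┃                ┃                            ┃
 ┃                ┃                            ┃
 ┃                ┃                            ┃
 ┃                ┃                            ┃


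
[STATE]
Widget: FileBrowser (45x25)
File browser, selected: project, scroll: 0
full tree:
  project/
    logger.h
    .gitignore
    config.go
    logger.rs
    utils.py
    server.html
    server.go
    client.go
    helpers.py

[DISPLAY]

> [-] project/                               
    logger.h                                 
    .gitignore                               
    config.go                                
    logger.rs                                
    utils.py                                 
    server.html                              
    server.go                                
    client.go                                
    helpers.py                               
                                             
                                             
                                             
                                             
                                             
                                             
                                             
                                             
                                             
                                             
                                             
                                             
                                             
                                             
                                             


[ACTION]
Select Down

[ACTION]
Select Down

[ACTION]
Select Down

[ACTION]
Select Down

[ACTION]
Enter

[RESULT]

  [-] project/                               
    logger.h                                 
    .gitignore                               
    config.go                                
  > logger.rs                                
    utils.py                                 
    server.html                              
    server.go                                
    client.go                                
    helpers.py                               
                                             
                                             
                                             
                                             
                                             
                                             
                                             
                                             
                                             
                                             
                                             
                                             
                                             
                                             
                                             


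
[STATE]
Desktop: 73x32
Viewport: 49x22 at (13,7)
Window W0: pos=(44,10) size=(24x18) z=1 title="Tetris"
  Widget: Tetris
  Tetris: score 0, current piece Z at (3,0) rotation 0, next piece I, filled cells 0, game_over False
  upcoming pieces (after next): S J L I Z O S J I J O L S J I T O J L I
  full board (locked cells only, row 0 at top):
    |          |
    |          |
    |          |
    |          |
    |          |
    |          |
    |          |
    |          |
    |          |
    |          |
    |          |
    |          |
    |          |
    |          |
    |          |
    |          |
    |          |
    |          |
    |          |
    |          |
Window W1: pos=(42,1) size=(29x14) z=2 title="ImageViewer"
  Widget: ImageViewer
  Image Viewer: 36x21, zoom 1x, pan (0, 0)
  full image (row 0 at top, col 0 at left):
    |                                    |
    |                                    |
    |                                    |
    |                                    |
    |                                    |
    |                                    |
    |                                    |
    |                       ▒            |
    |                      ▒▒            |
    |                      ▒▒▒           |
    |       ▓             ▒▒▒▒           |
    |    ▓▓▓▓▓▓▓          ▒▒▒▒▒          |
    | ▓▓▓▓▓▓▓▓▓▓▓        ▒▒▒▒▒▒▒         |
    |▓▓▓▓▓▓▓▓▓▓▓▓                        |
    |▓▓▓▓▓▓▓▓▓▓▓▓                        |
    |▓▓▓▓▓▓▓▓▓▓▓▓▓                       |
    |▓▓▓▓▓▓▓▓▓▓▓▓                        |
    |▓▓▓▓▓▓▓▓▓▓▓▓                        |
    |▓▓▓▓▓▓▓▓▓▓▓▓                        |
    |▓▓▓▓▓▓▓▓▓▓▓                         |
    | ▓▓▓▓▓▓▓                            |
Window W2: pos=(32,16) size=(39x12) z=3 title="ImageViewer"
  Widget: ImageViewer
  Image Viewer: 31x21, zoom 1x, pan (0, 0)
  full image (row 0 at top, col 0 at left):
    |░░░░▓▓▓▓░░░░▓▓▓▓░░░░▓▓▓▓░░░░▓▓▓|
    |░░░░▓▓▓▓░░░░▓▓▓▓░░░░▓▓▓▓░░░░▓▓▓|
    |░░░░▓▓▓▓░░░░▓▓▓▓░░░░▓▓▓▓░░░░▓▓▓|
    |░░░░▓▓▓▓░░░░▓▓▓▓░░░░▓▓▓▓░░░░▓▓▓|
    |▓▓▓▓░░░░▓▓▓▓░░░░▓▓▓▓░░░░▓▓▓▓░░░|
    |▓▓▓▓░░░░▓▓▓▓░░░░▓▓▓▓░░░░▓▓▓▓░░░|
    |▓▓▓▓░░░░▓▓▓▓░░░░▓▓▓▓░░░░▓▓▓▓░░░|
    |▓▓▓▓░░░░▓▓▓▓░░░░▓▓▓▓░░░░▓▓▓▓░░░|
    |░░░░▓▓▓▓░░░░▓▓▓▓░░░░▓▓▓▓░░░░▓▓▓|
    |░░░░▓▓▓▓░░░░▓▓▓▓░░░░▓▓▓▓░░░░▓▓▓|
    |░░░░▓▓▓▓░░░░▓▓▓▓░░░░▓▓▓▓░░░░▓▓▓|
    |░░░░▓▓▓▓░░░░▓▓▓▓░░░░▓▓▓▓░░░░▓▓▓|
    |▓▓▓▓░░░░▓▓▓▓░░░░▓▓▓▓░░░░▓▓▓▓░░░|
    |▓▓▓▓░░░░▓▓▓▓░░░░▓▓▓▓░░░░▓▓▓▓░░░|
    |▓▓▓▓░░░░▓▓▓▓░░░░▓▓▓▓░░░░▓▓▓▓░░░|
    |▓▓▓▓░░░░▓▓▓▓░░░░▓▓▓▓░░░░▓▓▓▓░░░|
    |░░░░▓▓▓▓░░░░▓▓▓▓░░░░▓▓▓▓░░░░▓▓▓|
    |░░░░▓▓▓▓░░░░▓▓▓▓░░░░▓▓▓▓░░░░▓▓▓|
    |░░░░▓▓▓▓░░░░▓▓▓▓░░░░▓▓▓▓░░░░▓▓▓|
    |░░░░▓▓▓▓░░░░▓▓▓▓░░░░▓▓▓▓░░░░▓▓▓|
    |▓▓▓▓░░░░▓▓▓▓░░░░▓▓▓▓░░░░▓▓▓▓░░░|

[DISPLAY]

                             ┃                   
                             ┃                   
                             ┃                   
                             ┃                   
                             ┃                   
                             ┃                   
                             ┃                   
                             ┗━━━━━━━━━━━━━━━━━━━
                               ┃          │      
                   ┏━━━━━━━━━━━━━━━━━━━━━━━━━━━━━
                   ┃ ImageViewer                 
                   ┠─────────────────────────────
                   ┃░░░░▓▓▓▓░░░░▓▓▓▓░░░░▓▓▓▓░░░░▓
                   ┃░░░░▓▓▓▓░░░░▓▓▓▓░░░░▓▓▓▓░░░░▓
                   ┃░░░░▓▓▓▓░░░░▓▓▓▓░░░░▓▓▓▓░░░░▓
                   ┃░░░░▓▓▓▓░░░░▓▓▓▓░░░░▓▓▓▓░░░░▓
                   ┃▓▓▓▓░░░░▓▓▓▓░░░░▓▓▓▓░░░░▓▓▓▓░
                   ┃▓▓▓▓░░░░▓▓▓▓░░░░▓▓▓▓░░░░▓▓▓▓░
                   ┃▓▓▓▓░░░░▓▓▓▓░░░░▓▓▓▓░░░░▓▓▓▓░
                   ┃▓▓▓▓░░░░▓▓▓▓░░░░▓▓▓▓░░░░▓▓▓▓░
                   ┗━━━━━━━━━━━━━━━━━━━━━━━━━━━━━
                                                 


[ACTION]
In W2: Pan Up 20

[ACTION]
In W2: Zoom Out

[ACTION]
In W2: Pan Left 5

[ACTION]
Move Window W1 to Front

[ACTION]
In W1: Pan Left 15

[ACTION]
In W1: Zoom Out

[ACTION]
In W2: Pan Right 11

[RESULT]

                             ┃                   
                             ┃                   
                             ┃                   
                             ┃                   
                             ┃                   
                             ┃                   
                             ┃                   
                             ┗━━━━━━━━━━━━━━━━━━━
                               ┃          │      
                   ┏━━━━━━━━━━━━━━━━━━━━━━━━━━━━━
                   ┃ ImageViewer                 
                   ┠─────────────────────────────
                   ┃░▓▓▓▓░░░░▓▓▓▓░░░░▓▓▓         
                   ┃░▓▓▓▓░░░░▓▓▓▓░░░░▓▓▓         
                   ┃░▓▓▓▓░░░░▓▓▓▓░░░░▓▓▓         
                   ┃░▓▓▓▓░░░░▓▓▓▓░░░░▓▓▓         
                   ┃▓░░░░▓▓▓▓░░░░▓▓▓▓░░░         
                   ┃▓░░░░▓▓▓▓░░░░▓▓▓▓░░░         
                   ┃▓░░░░▓▓▓▓░░░░▓▓▓▓░░░         
                   ┃▓░░░░▓▓▓▓░░░░▓▓▓▓░░░         
                   ┗━━━━━━━━━━━━━━━━━━━━━━━━━━━━━
                                                 


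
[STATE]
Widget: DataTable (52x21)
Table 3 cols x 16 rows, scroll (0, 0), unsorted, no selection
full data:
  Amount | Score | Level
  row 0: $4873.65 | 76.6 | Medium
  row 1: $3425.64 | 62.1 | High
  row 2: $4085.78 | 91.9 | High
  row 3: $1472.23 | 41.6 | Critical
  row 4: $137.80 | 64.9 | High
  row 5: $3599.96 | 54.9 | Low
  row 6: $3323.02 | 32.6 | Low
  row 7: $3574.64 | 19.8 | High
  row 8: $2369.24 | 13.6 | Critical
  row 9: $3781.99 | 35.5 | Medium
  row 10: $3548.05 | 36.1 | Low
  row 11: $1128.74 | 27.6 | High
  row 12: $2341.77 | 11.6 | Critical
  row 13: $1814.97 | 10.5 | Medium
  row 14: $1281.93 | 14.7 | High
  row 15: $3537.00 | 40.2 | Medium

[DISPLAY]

Amount  │Score│Level                                
────────┼─────┼────────                             
$4873.65│76.6 │Medium                               
$3425.64│62.1 │High                                 
$4085.78│91.9 │High                                 
$1472.23│41.6 │Critical                             
$137.80 │64.9 │High                                 
$3599.96│54.9 │Low                                  
$3323.02│32.6 │Low                                  
$3574.64│19.8 │High                                 
$2369.24│13.6 │Critical                             
$3781.99│35.5 │Medium                               
$3548.05│36.1 │Low                                  
$1128.74│27.6 │High                                 
$2341.77│11.6 │Critical                             
$1814.97│10.5 │Medium                               
$1281.93│14.7 │High                                 
$3537.00│40.2 │Medium                               
                                                    
                                                    
                                                    


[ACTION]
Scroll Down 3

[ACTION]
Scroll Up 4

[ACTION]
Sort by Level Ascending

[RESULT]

Amount  │Score│Level  ▲                             
────────┼─────┼────────                             
$1472.23│41.6 │Critical                             
$2369.24│13.6 │Critical                             
$2341.77│11.6 │Critical                             
$3425.64│62.1 │High                                 
$4085.78│91.9 │High                                 
$137.80 │64.9 │High                                 
$3574.64│19.8 │High                                 
$1128.74│27.6 │High                                 
$1281.93│14.7 │High                                 
$3599.96│54.9 │Low                                  
$3323.02│32.6 │Low                                  
$3548.05│36.1 │Low                                  
$4873.65│76.6 │Medium                               
$3781.99│35.5 │Medium                               
$1814.97│10.5 │Medium                               
$3537.00│40.2 │Medium                               
                                                    
                                                    
                                                    


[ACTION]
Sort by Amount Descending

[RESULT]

Amount ▼│Score│Level                                
────────┼─────┼────────                             
$4873.65│76.6 │Medium                               
$4085.78│91.9 │High                                 
$3781.99│35.5 │Medium                               
$3599.96│54.9 │Low                                  
$3574.64│19.8 │High                                 
$3548.05│36.1 │Low                                  
$3537.00│40.2 │Medium                               
$3425.64│62.1 │High                                 
$3323.02│32.6 │Low                                  
$2369.24│13.6 │Critical                             
$2341.77│11.6 │Critical                             
$1814.97│10.5 │Medium                               
$1472.23│41.6 │Critical                             
$1281.93│14.7 │High                                 
$1128.74│27.6 │High                                 
$137.80 │64.9 │High                                 
                                                    
                                                    
                                                    


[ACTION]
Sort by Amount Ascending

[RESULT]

Amount ▲│Score│Level                                
────────┼─────┼────────                             
$137.80 │64.9 │High                                 
$1128.74│27.6 │High                                 
$1281.93│14.7 │High                                 
$1472.23│41.6 │Critical                             
$1814.97│10.5 │Medium                               
$2341.77│11.6 │Critical                             
$2369.24│13.6 │Critical                             
$3323.02│32.6 │Low                                  
$3425.64│62.1 │High                                 
$3537.00│40.2 │Medium                               
$3548.05│36.1 │Low                                  
$3574.64│19.8 │High                                 
$3599.96│54.9 │Low                                  
$3781.99│35.5 │Medium                               
$4085.78│91.9 │High                                 
$4873.65│76.6 │Medium                               
                                                    
                                                    
                                                    


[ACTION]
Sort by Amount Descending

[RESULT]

Amount ▼│Score│Level                                
────────┼─────┼────────                             
$4873.65│76.6 │Medium                               
$4085.78│91.9 │High                                 
$3781.99│35.5 │Medium                               
$3599.96│54.9 │Low                                  
$3574.64│19.8 │High                                 
$3548.05│36.1 │Low                                  
$3537.00│40.2 │Medium                               
$3425.64│62.1 │High                                 
$3323.02│32.6 │Low                                  
$2369.24│13.6 │Critical                             
$2341.77│11.6 │Critical                             
$1814.97│10.5 │Medium                               
$1472.23│41.6 │Critical                             
$1281.93│14.7 │High                                 
$1128.74│27.6 │High                                 
$137.80 │64.9 │High                                 
                                                    
                                                    
                                                    


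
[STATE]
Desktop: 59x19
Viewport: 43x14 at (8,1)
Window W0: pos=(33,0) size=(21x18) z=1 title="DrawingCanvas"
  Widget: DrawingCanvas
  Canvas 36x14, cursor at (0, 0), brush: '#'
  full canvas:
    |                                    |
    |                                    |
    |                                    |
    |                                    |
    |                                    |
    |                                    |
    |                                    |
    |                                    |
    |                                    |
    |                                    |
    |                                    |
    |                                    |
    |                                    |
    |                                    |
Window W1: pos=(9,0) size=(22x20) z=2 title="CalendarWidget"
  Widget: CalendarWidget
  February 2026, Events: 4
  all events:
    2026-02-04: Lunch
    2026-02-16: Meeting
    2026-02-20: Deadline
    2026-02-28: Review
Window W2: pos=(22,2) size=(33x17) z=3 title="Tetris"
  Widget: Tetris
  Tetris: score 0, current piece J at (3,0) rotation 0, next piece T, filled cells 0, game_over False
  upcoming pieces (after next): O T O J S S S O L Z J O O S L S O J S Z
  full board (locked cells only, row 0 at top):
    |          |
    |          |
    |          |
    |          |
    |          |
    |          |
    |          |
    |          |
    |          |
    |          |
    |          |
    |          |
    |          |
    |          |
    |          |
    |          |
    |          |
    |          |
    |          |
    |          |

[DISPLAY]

 ┃ CalendarWidget     ┃  ┃ DrawingCanvas   
 ┠────────────┏━━━━━━━━━━━━━━━━━━━━━━━━━━━━
 ┃   February ┃ Tetris                     
 ┃Mo Tu We Th ┠────────────────────────────
 ┃            ┃          │Next:            
 ┃ 2  3  4*  5┃          │ ▒               
 ┃ 9 10 11 12 ┃          │▒▒▒              
 ┃16* 17 18 19┃          │                 
 ┃23 24 25 26 ┃          │                 
 ┃            ┃          │                 
 ┃            ┃          │Score:           
 ┃            ┃          │0                
 ┃            ┃          │                 
 ┃            ┃          │                 


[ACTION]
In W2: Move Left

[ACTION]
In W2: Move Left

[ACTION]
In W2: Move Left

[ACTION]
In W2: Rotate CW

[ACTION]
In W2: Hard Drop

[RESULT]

 ┃ CalendarWidget     ┃  ┃ DrawingCanvas   
 ┠────────────┏━━━━━━━━━━━━━━━━━━━━━━━━━━━━
 ┃   February ┃ Tetris                     
 ┃Mo Tu We Th ┠────────────────────────────
 ┃            ┃          │Next:            
 ┃ 2  3  4*  5┃          │▓▓               
 ┃ 9 10 11 12 ┃          │▓▓               
 ┃16* 17 18 19┃          │                 
 ┃23 24 25 26 ┃          │                 
 ┃            ┃          │                 
 ┃            ┃          │Score:           
 ┃            ┃          │0                
 ┃            ┃          │                 
 ┃            ┃          │                 


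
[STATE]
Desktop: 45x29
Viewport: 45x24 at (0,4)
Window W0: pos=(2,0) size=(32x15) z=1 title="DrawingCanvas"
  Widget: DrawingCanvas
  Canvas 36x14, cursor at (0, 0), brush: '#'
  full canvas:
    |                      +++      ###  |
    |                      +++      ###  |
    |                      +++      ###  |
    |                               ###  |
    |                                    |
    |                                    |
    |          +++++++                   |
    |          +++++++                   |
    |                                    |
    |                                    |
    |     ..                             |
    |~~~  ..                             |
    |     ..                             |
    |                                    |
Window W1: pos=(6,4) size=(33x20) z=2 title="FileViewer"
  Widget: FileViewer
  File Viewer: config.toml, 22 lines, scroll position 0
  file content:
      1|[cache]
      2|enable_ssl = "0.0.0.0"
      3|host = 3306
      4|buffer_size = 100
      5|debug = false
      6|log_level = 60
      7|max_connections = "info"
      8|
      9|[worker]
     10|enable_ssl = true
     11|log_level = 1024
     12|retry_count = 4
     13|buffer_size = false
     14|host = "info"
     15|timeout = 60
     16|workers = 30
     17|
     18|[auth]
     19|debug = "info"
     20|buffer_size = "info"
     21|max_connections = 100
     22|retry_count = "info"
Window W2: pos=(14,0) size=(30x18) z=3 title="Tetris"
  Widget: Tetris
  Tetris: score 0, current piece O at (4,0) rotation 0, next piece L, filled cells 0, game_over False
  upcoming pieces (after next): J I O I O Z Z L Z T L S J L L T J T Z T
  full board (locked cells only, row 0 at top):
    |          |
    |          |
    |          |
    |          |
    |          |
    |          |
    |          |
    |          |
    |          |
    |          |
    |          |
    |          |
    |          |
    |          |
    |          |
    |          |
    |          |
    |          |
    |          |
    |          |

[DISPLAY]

  ┃   ┏━━━━━━━┃          │  ▒              ┃ 
  ┃   ┃ FileVi┃          │▒▒▒              ┃ 
  ┃   ┠───────┃          │                 ┃ 
  ┃   ┃[cache]┃          │                 ┃ 
  ┃   ┃enable_┃          │                 ┃ 
  ┃   ┃host = ┃          │Score:           ┃ 
  ┃   ┃buffer_┃          │0                ┃ 
  ┃   ┃debug =┃          │                 ┃ 
  ┃   ┃log_lev┃          │                 ┃ 
  ┃   ┃max_con┃          │                 ┃ 
  ┗━━━┃       ┃          │                 ┃ 
      ┃[worker┃          │                 ┃ 
      ┃enable_┃          │                 ┃ 
      ┃log_lev┗━━━━━━━━━━━━━━━━━━━━━━━━━━━━┛ 
      ┃retry_count = 4               ░┃      
      ┃buffer_size = false           ░┃      
      ┃host = "info"                 ░┃      
      ┃timeout = 60                  ░┃      
      ┃workers = 30                  ▼┃      
      ┗━━━━━━━━━━━━━━━━━━━━━━━━━━━━━━━┛      
                                             
                                             
                                             
                                             


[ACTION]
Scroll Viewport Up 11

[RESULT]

  ┏━━━━━━━━━━━┏━━━━━━━━━━━━━━━━━━━━━━━━━━━━┓ 
  ┃ DrawingCan┃ Tetris                     ┃ 
  ┠───────────┠────────────────────────────┨ 
  ┃+          ┃          │Next:            ┃ 
  ┃   ┏━━━━━━━┃          │  ▒              ┃ 
  ┃   ┃ FileVi┃          │▒▒▒              ┃ 
  ┃   ┠───────┃          │                 ┃ 
  ┃   ┃[cache]┃          │                 ┃ 
  ┃   ┃enable_┃          │                 ┃ 
  ┃   ┃host = ┃          │Score:           ┃ 
  ┃   ┃buffer_┃          │0                ┃ 
  ┃   ┃debug =┃          │                 ┃ 
  ┃   ┃log_lev┃          │                 ┃ 
  ┃   ┃max_con┃          │                 ┃ 
  ┗━━━┃       ┃          │                 ┃ 
      ┃[worker┃          │                 ┃ 
      ┃enable_┃          │                 ┃ 
      ┃log_lev┗━━━━━━━━━━━━━━━━━━━━━━━━━━━━┛ 
      ┃retry_count = 4               ░┃      
      ┃buffer_size = false           ░┃      
      ┃host = "info"                 ░┃      
      ┃timeout = 60                  ░┃      
      ┃workers = 30                  ▼┃      
      ┗━━━━━━━━━━━━━━━━━━━━━━━━━━━━━━━┛      


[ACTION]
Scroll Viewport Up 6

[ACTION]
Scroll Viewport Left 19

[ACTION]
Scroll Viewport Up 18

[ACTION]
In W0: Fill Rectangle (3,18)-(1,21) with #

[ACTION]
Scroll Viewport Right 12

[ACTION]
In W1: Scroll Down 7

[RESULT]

  ┏━━━━━━━━━━━┏━━━━━━━━━━━━━━━━━━━━━━━━━━━━┓ 
  ┃ DrawingCan┃ Tetris                     ┃ 
  ┠───────────┠────────────────────────────┨ 
  ┃+          ┃          │Next:            ┃ 
  ┃   ┏━━━━━━━┃          │  ▒              ┃ 
  ┃   ┃ FileVi┃          │▒▒▒              ┃ 
  ┃   ┠───────┃          │                 ┃ 
  ┃   ┃max_con┃          │                 ┃ 
  ┃   ┃       ┃          │                 ┃ 
  ┃   ┃[worker┃          │Score:           ┃ 
  ┃   ┃enable_┃          │0                ┃ 
  ┃   ┃log_lev┃          │                 ┃ 
  ┃   ┃retry_c┃          │                 ┃ 
  ┃   ┃buffer_┃          │                 ┃ 
  ┗━━━┃host = ┃          │                 ┃ 
      ┃timeout┃          │                 ┃ 
      ┃workers┃          │                 ┃ 
      ┃       ┗━━━━━━━━━━━━━━━━━━━━━━━━━━━━┛ 
      ┃[auth]                        ░┃      
      ┃debug = "info"                ░┃      
      ┃buffer_size = "info"          ░┃      
      ┃max_connections = 100         █┃      
      ┃retry_count = "info"          ▼┃      
      ┗━━━━━━━━━━━━━━━━━━━━━━━━━━━━━━━┛      
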